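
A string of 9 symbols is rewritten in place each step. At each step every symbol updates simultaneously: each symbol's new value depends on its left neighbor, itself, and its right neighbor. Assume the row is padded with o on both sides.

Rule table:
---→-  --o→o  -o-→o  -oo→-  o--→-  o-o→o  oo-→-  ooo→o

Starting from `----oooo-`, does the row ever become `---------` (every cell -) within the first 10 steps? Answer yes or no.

---o-oo-o
--ooo--o-
-o-o--ooo
oooo-o-oo
ooo-ooo-o
oo-o-o-o-
o-ooooooo
-o-oooooo
ooo-ooooo
oo-o-oooo
step 10 is oo-o-oooo, still not uniform -

no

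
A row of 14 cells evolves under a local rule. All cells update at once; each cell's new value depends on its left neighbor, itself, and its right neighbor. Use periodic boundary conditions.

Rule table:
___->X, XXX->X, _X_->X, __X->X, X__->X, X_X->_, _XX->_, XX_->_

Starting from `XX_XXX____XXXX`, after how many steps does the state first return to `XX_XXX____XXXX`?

X___X_XXXX_XXX
_XXXX__XX___XX
__XX_XX__XXX__
XX_____XX_X_XX
X_XXXXX___X__X
___XXX_XXXXXX_
XXX_X___XXXX_X
XX__XXXX_XX___
__XX_XX____XXX
XX_____XXXX_X_
__XXXXX_XX__X_
XX_XXX____XXXX

12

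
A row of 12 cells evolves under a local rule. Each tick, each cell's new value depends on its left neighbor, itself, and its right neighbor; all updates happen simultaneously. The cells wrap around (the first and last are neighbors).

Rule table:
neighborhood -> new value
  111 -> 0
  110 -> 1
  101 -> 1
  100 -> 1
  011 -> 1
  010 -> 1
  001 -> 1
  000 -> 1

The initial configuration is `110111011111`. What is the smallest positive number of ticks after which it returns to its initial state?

011101110000
110111011111

2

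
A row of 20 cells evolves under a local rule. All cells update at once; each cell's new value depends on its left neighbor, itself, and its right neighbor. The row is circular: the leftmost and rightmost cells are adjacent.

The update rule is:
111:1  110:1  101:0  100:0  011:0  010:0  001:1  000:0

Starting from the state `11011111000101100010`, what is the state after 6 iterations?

00010000010010001001

01001111001000100100
10010111010001001000
00100011000010010001
01000101000100100010
10001000001001000100
00010000010010001001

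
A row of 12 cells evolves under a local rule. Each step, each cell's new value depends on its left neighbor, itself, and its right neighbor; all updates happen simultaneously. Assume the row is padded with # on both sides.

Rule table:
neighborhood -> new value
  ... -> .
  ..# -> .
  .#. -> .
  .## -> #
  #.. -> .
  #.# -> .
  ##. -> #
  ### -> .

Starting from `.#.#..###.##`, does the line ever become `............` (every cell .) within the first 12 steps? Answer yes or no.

step 1: ......#.#.#.
step 2: ............
all cells are . at step 2

yes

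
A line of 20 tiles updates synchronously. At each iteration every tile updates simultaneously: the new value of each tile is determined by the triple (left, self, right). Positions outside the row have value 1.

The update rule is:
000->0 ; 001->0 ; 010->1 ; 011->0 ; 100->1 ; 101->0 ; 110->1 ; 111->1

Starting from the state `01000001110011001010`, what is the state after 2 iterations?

iteration 1: 01100000111001101010
iteration 2: 00110000011100101010

00110000011100101010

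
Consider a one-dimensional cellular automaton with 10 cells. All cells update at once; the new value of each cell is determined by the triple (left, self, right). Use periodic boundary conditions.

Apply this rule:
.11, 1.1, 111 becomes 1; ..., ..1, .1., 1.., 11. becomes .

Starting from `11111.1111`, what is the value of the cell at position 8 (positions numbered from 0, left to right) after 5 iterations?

1

1111.11111
111.111111
11.1111111
1.11111111
.111111111
position 8 holds 1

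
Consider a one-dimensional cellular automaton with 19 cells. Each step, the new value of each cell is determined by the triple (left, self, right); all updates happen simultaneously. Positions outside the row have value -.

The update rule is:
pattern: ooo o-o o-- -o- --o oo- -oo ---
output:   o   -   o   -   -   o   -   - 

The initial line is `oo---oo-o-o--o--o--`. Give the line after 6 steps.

-oo---o----o--o--o-
--oo---o----o--o--o
---oo---o----o--o--
----oo---o----o--o-
-----oo---o----o--o
------oo---o----o--

------oo---o----o--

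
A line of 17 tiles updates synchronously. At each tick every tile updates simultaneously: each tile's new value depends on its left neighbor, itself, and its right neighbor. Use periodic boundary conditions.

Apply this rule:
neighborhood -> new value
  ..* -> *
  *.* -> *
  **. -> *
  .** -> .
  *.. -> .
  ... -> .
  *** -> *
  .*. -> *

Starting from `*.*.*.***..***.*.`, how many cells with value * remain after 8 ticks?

******.**.*.*****
*******.****.****
********.****.***
*********.****.**
**********.****.*
***********.****.
.***********.****
*.***********.***
count of *: 15

15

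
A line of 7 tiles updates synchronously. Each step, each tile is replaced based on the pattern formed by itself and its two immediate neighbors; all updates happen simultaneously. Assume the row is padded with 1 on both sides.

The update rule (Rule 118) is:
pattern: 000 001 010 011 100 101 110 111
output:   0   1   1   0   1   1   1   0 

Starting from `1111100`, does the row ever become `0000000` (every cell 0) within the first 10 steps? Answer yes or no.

no

0000111
1001000
1111101
0000110
1001011
1111100  (repeats step 0; period 6)
step 10: 0000110
step 10 is 0000110, still not uniform 0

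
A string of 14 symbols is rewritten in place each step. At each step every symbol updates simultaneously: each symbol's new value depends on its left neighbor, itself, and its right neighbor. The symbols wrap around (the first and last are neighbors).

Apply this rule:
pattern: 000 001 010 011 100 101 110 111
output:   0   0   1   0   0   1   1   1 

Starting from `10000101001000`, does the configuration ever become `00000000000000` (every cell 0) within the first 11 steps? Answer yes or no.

step 1: 10000111001000
step 2: 10000011001000
step 3: 10000001001000
step 4: 10000001001000  (fixed point — unchanged through step 11)
step 11 is 10000001001000, still not uniform 0

no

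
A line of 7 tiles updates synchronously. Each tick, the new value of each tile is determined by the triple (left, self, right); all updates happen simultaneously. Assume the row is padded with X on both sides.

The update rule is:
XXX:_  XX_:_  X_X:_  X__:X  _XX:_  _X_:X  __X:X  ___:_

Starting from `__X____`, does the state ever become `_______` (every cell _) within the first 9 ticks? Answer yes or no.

yes

tick 1: XXXX__X
tick 2: ____XX_
tick 3: X__X___
tick 4: _XXXX_X
tick 5: _______
all cells are _ at tick 5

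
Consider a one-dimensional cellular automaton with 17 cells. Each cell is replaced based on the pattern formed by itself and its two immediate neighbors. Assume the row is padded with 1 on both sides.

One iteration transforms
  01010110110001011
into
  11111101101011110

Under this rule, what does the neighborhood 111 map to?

At position 16 the neighborhood is 111; the next row has 0 there.

0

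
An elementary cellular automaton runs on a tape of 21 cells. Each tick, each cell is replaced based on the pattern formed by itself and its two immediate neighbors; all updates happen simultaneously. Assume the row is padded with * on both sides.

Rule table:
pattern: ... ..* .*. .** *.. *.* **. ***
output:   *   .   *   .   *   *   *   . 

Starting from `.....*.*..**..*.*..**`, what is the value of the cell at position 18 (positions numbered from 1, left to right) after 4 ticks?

****.****..**.****...
...**...**..**...***.
**..***..**..***...**
.**...**..**...***...
position 18 holds *

*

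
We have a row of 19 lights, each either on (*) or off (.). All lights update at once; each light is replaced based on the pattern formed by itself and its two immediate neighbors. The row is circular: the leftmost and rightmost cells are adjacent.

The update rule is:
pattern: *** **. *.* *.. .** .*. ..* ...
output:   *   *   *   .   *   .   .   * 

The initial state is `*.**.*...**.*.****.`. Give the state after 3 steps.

*****.*.***********

.****..*.***.******
*****...***********
*****.*.***********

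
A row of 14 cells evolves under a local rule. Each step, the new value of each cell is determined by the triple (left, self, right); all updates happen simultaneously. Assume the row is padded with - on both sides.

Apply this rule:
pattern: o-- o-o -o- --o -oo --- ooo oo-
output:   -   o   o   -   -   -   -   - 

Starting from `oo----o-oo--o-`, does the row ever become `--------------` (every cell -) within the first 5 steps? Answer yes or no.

------oo----o-
------------o-
------------o-  (fixed point — unchanged through step 5)
step 5 is ------------o-, still not uniform -

no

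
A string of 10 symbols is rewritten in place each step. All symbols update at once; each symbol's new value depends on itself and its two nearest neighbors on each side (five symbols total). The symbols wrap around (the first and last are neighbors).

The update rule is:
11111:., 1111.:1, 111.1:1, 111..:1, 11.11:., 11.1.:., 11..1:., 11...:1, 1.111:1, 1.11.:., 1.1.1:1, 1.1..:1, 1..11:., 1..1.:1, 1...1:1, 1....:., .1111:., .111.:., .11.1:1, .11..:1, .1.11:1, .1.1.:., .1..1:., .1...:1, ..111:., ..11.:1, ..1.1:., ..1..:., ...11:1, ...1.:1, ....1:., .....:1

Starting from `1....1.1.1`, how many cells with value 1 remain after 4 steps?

3

11..1..11.
.1.1...11.
1..111111.
1......11.
count of 1: 3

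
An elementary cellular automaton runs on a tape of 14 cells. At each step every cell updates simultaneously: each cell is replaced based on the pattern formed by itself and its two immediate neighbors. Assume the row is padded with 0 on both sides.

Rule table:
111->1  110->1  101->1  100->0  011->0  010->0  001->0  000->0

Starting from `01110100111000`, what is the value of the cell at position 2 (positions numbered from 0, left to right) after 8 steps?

00111000011000
00011000001000
00001000000000
00000000000000
00000000000000  (fixed point — unchanged through step 8)
position 2 holds 0

0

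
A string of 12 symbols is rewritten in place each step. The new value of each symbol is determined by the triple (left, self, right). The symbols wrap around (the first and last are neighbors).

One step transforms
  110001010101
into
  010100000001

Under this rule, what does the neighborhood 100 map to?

At position 2 the neighborhood is 100; the next row has 0 there.

0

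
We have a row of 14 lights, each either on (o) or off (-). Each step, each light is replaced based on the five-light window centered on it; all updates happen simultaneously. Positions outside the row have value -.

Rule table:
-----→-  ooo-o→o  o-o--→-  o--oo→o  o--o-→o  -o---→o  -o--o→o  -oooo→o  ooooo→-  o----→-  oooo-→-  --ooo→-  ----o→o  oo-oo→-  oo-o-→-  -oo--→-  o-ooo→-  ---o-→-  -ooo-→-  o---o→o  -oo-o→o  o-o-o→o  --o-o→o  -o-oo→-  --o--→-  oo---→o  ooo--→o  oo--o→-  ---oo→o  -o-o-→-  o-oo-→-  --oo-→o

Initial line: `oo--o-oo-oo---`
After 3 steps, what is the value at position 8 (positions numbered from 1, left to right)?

step 1: o--oo--o---o--
step 2: -ooo--o-oo--o-
step 3: o--o-oo----o-o
position 8 holds -

-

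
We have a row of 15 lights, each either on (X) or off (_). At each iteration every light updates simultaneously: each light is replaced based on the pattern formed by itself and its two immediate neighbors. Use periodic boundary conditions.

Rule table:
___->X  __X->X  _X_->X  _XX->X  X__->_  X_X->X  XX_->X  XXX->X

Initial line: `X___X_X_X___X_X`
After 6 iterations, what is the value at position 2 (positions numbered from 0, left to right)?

X

iteration 1: X_XXXXXXX_XXXXX
iteration 2: XXXXXXXXXXXXXXX
iteration 3: XXXXXXXXXXXXXXX  (fixed point — unchanged through iteration 6)
position 2 holds X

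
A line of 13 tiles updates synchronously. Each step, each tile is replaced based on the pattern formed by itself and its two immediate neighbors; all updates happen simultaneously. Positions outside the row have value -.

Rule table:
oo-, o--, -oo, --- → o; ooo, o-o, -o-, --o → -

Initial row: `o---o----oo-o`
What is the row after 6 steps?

o-o--o-ooo-oo

-oo--ooo-oo--
-ooo-o-o-oooo
-o-o-----o--o
----oooo--o--
ooo-o--oo--oo
o-o--o-ooo-oo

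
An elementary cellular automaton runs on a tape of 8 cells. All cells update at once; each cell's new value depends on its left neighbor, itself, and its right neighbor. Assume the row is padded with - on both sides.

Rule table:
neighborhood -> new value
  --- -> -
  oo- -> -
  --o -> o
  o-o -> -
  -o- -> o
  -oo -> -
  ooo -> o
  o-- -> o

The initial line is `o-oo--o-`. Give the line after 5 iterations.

-o-o----

o---oooo
oo-o-oo-
---o---o
--ooo-oo
-o-o----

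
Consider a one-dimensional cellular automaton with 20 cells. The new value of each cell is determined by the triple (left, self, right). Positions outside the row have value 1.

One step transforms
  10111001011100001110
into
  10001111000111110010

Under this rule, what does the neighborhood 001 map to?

At position 6 the neighborhood is 001; the next row has 1 there.

1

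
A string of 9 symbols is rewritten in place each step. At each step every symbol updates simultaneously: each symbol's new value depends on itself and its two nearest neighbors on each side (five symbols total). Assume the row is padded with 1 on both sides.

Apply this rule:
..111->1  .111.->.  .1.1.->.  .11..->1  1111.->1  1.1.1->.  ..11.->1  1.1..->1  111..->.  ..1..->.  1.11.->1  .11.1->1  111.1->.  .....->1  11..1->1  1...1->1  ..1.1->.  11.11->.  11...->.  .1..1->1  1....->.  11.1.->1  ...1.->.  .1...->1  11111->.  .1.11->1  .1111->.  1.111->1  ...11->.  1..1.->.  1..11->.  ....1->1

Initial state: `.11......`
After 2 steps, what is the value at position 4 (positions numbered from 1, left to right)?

.11..111.
.111.1...
position 4 holds 1

1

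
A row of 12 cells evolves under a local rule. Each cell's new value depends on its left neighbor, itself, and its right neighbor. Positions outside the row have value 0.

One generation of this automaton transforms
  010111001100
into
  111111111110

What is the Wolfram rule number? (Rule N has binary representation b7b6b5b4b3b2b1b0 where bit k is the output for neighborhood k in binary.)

position 4: 111 → 1  (bit 7 = 1)
position 5: 110 → 1  (bit 6 = 1)
position 2: 101 → 1  (bit 5 = 1)
position 6: 100 → 1  (bit 4 = 1)
position 3: 011 → 1  (bit 3 = 1)
position 1: 010 → 1  (bit 2 = 1)
position 0: 001 → 1  (bit 1 = 1)
position 11: 000 → 0  (bit 0 = 0)
bits b7..b0 = 11111110 = 254

254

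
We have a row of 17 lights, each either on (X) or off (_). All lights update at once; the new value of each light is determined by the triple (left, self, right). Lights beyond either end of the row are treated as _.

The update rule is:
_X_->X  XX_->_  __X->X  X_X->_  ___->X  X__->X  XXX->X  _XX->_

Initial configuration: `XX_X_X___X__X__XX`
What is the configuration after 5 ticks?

XXXXXXXX_XX___XX_

___X_XXXXXXXXXX__
XXXX__XXXXXXXX_XX
_XX_XX_XXXXXX____
X_______XXXX_XXXX
XXXXXXXX_XX___XX_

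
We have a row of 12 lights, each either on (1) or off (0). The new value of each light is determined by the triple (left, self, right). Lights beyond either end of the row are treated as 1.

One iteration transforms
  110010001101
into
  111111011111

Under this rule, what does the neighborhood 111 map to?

1

At position 0 the neighborhood is 111; the next row has 1 there.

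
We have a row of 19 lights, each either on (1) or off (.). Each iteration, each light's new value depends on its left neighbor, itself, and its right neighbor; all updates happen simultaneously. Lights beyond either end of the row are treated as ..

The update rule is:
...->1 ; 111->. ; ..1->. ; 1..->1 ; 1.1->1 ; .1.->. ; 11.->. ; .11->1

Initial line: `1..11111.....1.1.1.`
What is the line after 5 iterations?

iteration 1: .1.1....1111..1.1.1
iteration 2: ..1.111.1...1..1.1.
iteration 3: 1..11..1.11..1..1.1
iteration 4: .1.1.1..11.1..1..1.
iteration 5: ..1.1.1.1.1.1..1..1

..1.1.1.1.1.1..1..1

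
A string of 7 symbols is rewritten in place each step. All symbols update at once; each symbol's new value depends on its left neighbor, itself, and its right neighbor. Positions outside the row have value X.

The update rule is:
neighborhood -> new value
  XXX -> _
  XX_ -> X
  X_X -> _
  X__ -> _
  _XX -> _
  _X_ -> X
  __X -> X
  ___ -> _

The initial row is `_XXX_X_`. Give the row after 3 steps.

___X_X_
__XX_X_
_X_X_X_

_X_X_X_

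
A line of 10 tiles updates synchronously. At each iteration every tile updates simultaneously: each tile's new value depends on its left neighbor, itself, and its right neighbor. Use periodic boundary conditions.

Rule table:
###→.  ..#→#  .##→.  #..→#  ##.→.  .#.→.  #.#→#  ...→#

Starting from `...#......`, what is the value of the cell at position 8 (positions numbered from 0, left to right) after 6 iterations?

.

###.######
...#......  (repeats iteration 0; period 2)
iteration 6: ...#......
position 8 holds .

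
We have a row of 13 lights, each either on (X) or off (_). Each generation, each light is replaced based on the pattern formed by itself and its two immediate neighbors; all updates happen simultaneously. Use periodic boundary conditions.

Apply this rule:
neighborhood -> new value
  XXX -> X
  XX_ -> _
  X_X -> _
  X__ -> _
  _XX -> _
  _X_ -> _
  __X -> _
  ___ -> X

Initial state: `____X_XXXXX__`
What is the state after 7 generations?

X__XXX__XXXXX

XXX____XXX__X
XX__XX__X____
__________XX_
XXXXXXXXX____
_XXXXXXX__XX_
__XXXXX______
X__XXX__XXXXX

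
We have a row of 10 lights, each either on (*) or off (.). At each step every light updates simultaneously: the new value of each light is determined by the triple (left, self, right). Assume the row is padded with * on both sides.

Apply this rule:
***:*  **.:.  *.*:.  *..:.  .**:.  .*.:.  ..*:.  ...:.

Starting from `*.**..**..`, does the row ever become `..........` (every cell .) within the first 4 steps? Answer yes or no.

yes

..........
all cells are . at step 1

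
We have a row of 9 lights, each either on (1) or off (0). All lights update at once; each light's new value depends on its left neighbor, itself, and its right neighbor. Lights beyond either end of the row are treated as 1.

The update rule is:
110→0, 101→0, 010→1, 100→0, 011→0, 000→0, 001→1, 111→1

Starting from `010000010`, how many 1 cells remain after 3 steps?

010000110
010001000
010011001
count of 1: 4

4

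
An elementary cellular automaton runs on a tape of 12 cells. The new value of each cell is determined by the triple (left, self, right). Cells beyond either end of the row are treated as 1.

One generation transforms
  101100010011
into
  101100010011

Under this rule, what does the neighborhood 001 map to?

At position 6 the neighborhood is 001; the next row has 0 there.

0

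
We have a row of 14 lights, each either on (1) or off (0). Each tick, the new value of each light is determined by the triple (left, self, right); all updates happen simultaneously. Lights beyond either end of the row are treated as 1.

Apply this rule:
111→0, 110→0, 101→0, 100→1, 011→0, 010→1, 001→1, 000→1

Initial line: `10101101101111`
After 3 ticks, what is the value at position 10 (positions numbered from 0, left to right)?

00100000000000
11111111111111
00000000000000
position 10 holds 0

0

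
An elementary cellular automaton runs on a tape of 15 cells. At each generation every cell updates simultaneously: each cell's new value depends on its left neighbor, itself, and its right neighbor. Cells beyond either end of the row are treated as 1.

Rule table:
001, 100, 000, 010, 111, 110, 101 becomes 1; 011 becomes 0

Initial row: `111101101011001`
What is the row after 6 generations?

111111111101111

111110111101110
111111011110111
111111101111011
111111110111101
111111111011110
111111111101111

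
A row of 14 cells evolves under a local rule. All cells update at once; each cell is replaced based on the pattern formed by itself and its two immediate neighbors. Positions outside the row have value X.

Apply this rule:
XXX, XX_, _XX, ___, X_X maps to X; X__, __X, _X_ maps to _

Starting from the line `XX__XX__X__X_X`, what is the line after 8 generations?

XX__XXXXXXXXXX

generation 1: XX__XX______XX
generation 2: XX__XX_XXXX_XX
generation 3: XX__XXXXXXXXXX
generation 4: XX__XXXXXXXXXX  (fixed point — unchanged through generation 8)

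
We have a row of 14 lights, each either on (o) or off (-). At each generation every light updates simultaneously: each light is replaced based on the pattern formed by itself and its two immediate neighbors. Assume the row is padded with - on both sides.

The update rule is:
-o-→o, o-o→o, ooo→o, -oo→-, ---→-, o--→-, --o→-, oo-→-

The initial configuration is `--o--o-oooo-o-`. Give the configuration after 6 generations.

--o----o--o---

generation 1: --o--oo-oo-oo-
generation 2: --o----o--o---
generation 3: --o----o--o---  (fixed point — unchanged through generation 6)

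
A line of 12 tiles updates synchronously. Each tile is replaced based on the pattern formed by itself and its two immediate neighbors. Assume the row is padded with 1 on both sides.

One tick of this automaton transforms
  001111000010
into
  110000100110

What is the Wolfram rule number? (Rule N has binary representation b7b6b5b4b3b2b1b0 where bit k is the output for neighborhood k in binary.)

position 3: 111 → 0  (bit 7 = 0)
position 5: 110 → 0  (bit 6 = 0)
position 11: 101 → 0  (bit 5 = 0)
position 0: 100 → 1  (bit 4 = 1)
position 2: 011 → 0  (bit 3 = 0)
position 10: 010 → 1  (bit 2 = 1)
position 1: 001 → 1  (bit 1 = 1)
position 7: 000 → 0  (bit 0 = 0)
bits b7..b0 = 00010110 = 22

22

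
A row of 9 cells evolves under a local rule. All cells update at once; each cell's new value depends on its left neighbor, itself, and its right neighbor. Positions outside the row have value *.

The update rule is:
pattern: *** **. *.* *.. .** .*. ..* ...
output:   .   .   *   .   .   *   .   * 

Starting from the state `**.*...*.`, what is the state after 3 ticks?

.**......

..**.*.**
....***..
.**......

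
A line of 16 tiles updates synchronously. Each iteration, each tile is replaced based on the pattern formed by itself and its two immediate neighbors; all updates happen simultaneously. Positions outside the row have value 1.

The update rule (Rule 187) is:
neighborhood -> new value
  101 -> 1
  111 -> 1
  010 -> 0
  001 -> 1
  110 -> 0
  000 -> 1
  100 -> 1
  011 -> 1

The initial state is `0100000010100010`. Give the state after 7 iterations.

1101011101111111

1011111101011101
0111111010111011
1111110101110111
1111101011101111
1111010111011111
1110101110111111
1101011101111111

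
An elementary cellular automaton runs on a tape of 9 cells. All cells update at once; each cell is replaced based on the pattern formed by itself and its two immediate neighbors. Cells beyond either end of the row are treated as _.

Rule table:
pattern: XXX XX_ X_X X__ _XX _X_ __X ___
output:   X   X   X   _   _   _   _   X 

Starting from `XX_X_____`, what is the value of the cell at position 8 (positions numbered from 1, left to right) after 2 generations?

X

_XX__XXXX
__X___XXX
position 8 holds X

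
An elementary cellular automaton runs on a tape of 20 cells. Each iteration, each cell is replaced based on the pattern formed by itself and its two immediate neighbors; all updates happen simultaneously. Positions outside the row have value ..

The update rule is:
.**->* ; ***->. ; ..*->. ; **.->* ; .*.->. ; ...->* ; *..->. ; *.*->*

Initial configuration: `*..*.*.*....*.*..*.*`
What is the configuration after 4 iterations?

....*.*..**..*....*.
***..*...**....**...
*.*....*.**.**.**.**
.*..**..************

.*..**..************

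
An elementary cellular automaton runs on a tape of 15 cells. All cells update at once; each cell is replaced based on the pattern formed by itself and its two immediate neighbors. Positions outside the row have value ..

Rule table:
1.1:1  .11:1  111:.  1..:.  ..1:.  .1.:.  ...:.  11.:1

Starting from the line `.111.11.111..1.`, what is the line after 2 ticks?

..11....11.....

.1.111111.1....
..11....11.....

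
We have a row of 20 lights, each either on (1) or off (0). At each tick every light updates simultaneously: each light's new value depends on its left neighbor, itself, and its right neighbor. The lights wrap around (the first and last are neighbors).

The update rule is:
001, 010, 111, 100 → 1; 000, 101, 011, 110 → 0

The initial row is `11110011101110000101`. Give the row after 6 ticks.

11101101000101001100
01000001101101110011
01100010000000101100
10010111000001100010
11110010100010010110
01101110110111110000

01101110110111110000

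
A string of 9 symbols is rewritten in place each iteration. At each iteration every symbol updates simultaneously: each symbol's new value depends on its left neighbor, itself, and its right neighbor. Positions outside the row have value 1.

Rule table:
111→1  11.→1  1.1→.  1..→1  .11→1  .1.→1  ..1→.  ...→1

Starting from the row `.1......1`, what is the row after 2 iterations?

.111111.1

.111111.1
.111111.1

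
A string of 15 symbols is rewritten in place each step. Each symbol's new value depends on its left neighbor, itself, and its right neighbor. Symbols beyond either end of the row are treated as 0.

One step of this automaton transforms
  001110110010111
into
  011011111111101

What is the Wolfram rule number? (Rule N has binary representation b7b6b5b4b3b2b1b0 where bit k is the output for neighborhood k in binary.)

126

position 3: 111 → 0  (bit 7 = 0)
position 4: 110 → 1  (bit 6 = 1)
position 5: 101 → 1  (bit 5 = 1)
position 8: 100 → 1  (bit 4 = 1)
position 2: 011 → 1  (bit 3 = 1)
position 10: 010 → 1  (bit 2 = 1)
position 1: 001 → 1  (bit 1 = 1)
position 0: 000 → 0  (bit 0 = 0)
bits b7..b0 = 01111110 = 126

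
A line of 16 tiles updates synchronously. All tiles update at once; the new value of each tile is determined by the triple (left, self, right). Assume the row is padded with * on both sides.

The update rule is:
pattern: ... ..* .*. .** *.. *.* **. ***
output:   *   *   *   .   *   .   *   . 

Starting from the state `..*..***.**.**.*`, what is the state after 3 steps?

****............

*****..*..*..*..
....************
****............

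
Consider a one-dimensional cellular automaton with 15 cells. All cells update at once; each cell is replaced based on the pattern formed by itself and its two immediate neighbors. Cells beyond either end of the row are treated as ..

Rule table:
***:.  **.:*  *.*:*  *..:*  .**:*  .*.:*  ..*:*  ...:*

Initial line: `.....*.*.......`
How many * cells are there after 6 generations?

2

***************
*.............*
***************  (repeats generation 1; period 2)
generation 6: *.............*
count of *: 2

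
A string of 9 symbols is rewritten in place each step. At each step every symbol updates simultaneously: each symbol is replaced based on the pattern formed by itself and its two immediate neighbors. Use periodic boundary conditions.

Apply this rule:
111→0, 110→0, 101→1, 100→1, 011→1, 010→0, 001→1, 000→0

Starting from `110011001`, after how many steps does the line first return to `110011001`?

001110111
111001100
100111011
011100110
110011101
001110011
111001110
100111001
011100111
110011100
101110011
011001110
110111001
001100111
111011100
100110011
011101110
110011001

18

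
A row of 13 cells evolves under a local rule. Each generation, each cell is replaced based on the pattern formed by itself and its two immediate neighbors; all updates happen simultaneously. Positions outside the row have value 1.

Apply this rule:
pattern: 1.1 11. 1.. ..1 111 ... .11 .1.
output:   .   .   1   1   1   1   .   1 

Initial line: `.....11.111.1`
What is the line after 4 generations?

11.111.111111

11111....1...
1111.11111111
111...1111111
11.111.111111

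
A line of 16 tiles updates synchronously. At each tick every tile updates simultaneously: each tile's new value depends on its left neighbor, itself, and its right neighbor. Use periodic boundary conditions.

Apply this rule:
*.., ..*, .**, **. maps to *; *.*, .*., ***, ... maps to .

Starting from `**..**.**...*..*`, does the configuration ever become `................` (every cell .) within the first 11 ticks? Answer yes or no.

yes

.*****.***.*.***
.*...*.*.*...*.*
..*.*.....*.*...
.*...*...*...*..
*.*.*.*.*.*.*.*.
................
all cells are . at tick 6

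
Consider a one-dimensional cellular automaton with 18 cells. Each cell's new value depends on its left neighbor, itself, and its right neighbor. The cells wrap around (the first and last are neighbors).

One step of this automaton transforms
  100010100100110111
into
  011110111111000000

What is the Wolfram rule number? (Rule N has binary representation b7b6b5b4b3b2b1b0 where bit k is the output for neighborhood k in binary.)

position 16: 111 → 0  (bit 7 = 0)
position 0: 110 → 0  (bit 6 = 0)
position 5: 101 → 0  (bit 5 = 0)
position 1: 100 → 1  (bit 4 = 1)
position 12: 011 → 0  (bit 3 = 0)
position 4: 010 → 1  (bit 2 = 1)
position 3: 001 → 1  (bit 1 = 1)
position 2: 000 → 1  (bit 0 = 1)
bits b7..b0 = 00010111 = 23

23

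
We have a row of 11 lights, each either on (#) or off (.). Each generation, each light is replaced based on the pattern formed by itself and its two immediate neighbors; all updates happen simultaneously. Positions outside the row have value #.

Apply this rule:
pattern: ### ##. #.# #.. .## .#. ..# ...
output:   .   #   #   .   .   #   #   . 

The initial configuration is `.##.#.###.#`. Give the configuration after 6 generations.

#..#..#..##

#.####..##.
##...#.#.##
.#..#####..
##.#....#.#
.###...###.
#..#..#..##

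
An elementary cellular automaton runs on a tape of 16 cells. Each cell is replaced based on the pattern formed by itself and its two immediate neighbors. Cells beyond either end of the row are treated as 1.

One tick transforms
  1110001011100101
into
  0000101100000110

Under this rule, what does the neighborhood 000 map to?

At position 4 the neighborhood is 000; the next row has 1 there.

1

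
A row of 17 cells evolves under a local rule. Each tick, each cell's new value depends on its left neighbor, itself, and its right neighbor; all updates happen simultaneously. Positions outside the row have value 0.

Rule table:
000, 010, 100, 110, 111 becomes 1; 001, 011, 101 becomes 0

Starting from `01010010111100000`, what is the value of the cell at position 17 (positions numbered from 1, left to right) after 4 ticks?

01011010011111111
01001011001111111
01101001100111111
00101100110011111
position 17 holds 1

1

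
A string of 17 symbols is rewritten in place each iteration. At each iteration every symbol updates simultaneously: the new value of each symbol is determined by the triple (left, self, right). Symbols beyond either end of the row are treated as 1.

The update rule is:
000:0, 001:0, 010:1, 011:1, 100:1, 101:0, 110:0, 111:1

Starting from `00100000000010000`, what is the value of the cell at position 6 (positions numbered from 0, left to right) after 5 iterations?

1

10110000000011000
00101000000010100
10101100000010110
00101010000010100
10101011000010110
position 6 holds 1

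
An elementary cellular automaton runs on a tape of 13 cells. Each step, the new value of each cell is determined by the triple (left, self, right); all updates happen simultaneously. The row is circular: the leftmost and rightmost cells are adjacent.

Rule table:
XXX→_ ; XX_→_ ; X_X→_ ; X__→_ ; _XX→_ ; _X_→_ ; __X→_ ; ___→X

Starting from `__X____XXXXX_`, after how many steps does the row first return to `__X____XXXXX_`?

2

X___XX_______
__X____XXXXX_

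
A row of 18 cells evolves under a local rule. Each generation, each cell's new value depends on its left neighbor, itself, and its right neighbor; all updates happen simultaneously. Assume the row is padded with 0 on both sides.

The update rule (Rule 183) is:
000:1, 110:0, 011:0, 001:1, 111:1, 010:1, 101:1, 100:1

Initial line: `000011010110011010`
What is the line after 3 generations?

100100111001100111

111100111001100111
011011010110011010
100100111001100111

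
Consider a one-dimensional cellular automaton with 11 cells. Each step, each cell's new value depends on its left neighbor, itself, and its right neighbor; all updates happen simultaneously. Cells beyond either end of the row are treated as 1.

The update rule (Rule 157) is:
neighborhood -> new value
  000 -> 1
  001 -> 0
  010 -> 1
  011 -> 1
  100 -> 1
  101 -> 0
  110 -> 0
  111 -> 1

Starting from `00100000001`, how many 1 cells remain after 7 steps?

10111111101
00111111001
10111110101
00111100101
10111010101
00110010101
10101010101
count of 1: 6

6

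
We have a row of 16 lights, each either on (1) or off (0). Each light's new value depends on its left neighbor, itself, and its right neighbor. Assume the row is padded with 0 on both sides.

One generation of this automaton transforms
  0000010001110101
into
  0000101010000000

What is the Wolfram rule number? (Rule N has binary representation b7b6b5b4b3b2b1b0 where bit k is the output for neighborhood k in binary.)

position 10: 111 → 0  (bit 7 = 0)
position 11: 110 → 0  (bit 6 = 0)
position 12: 101 → 0  (bit 5 = 0)
position 6: 100 → 1  (bit 4 = 1)
position 9: 011 → 0  (bit 3 = 0)
position 5: 010 → 0  (bit 2 = 0)
position 4: 001 → 1  (bit 1 = 1)
position 0: 000 → 0  (bit 0 = 0)
bits b7..b0 = 00010010 = 18

18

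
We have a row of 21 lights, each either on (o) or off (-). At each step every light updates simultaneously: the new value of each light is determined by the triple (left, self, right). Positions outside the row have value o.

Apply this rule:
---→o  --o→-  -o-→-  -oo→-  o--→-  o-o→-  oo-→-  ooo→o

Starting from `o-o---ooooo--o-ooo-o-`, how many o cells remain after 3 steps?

step 1: ----o--ooo------o----
step 2: -oo-----o--oooo---oo-
step 3: ----ooo-----oo--o----
count of o: 6

6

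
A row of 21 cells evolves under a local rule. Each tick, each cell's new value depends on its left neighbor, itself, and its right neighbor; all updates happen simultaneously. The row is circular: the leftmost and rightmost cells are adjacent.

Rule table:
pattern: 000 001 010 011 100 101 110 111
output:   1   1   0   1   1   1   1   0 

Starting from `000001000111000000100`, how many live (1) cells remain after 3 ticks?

tick 1: 111110111101111111011
tick 2: 000011100111000001110
tick 3: 111110111101111111011
count of 1: 18

18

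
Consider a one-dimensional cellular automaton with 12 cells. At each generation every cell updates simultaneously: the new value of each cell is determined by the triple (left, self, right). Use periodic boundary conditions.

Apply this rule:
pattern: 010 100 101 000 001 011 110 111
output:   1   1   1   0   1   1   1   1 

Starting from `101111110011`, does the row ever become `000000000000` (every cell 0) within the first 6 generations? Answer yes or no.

no

111111111111
111111111111  (fixed point — unchanged through generation 6)
generation 6 is 111111111111, still not uniform 0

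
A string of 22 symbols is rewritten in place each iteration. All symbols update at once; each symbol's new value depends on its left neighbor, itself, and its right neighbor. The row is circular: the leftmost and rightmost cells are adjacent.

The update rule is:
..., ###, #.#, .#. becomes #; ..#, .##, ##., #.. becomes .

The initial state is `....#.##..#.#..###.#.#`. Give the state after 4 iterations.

iteration 1: .##.##....###...#.####
iteration 2: #..#...##..#..#.##.##.
iteration 3: #..#.#.....#..##..#..#
iteration 4: ...###.###.#......#...

...###.###.#......#...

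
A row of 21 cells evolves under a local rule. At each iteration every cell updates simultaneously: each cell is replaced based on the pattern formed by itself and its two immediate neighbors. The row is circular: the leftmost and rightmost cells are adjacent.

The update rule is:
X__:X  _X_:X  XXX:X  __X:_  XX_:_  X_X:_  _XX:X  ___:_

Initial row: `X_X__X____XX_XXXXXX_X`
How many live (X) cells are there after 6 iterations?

iteration 1: __XX_XX___X__XXXXX__X
iteration 2: X_X__X_X__XX_XXXX_X_X
iteration 3: __XX_X_XX_X__XXX__X_X
iteration 4: X_X__X_X__XX_XX_X_X_X
iteration 5: __XX_X_XX_X__X__X_X_X
iteration 6: X_X__X_X__XX_XX_X_X_X
count of X: 11

11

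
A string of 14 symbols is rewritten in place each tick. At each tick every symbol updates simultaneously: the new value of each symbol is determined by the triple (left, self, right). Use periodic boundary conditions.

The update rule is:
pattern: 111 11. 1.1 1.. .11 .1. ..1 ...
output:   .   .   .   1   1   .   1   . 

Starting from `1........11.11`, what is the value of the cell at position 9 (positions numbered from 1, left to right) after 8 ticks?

tick 1: .1......11..1.
tick 2: 1.1....11.11.1
tick 3: ...1..11..1..1
tick 4: 1.1.111.11.11.
tick 5: ....1...1..1..
tick 6: ...1.1.1.11.1.
tick 7: ..1......1...1
tick 8: 11.1....1.1.1.
position 9 holds 1

1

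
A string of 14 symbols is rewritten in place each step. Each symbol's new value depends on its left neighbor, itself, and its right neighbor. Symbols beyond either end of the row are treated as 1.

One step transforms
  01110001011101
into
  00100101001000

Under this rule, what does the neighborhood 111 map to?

At position 2 the neighborhood is 111; the next row has 1 there.

1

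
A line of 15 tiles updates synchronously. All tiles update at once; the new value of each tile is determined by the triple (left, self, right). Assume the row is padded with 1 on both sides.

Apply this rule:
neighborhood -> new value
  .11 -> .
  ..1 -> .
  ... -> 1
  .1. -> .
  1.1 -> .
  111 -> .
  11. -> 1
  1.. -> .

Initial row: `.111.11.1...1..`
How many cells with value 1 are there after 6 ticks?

6

...1..1...1....
.1......1...11.
...1111...1..1.
.1....1.1......
...11.....1111.
.1..1.111....1.
count of 1: 6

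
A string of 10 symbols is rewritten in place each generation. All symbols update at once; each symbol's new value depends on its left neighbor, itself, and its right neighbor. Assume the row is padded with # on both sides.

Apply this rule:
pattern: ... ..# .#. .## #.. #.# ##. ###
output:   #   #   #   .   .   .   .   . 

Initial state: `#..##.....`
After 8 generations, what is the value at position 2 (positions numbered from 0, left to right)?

#

generation 1: ..#...####
generation 2: .##.##....
generation 3: .......###
generation 4: .######...
generation 5: ........##
generation 6: .#######..
generation 7: .........#
generation 8: .########.
position 2 holds #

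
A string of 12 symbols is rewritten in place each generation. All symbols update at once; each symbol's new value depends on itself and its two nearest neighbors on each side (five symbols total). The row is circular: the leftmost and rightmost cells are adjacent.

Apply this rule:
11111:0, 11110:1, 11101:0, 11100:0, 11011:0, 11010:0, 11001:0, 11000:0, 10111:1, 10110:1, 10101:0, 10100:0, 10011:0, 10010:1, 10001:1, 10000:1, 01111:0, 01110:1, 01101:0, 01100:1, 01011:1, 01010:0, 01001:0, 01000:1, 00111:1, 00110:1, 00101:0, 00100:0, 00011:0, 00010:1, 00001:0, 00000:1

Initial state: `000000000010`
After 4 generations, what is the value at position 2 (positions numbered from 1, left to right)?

generation 1: 111111110101
generation 2: 000000100011
generation 3: 011101011011
generation 4: 011000110010
position 2 holds 1

1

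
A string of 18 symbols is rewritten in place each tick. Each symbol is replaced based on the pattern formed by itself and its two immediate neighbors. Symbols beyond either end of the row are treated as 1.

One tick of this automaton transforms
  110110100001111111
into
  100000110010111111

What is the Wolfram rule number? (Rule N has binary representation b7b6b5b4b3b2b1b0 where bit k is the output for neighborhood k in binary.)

position 0: 111 → 1  (bit 7 = 1)
position 1: 110 → 0  (bit 6 = 0)
position 2: 101 → 0  (bit 5 = 0)
position 7: 100 → 1  (bit 4 = 1)
position 3: 011 → 0  (bit 3 = 0)
position 6: 010 → 1  (bit 2 = 1)
position 10: 001 → 1  (bit 1 = 1)
position 8: 000 → 0  (bit 0 = 0)
bits b7..b0 = 10010110 = 150

150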